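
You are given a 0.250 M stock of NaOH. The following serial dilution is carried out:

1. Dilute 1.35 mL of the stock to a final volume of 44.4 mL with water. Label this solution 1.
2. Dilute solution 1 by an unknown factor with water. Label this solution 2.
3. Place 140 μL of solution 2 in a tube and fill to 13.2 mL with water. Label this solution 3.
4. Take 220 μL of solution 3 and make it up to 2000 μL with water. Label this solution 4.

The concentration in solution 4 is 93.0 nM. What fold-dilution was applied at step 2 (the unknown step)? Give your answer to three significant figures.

Step 1: 1.35 mL brought to 44.4 mL → factor 44.4/1.35 = 32.889
Step 2: unknown factor x
Step 3: 140 μL brought to 13.2 mL → factor 13200/140 = 94.286
Step 4: 220 μL brought to 2000 μL → factor 2000/220 = 9.0909
Product of known-step factors = 28190
Overall factor = 0.250 M / (93.0 nM) = 2.6882 × 10^6
x = 2.6882 × 10^6 / 28190 = 95.4

95.4-fold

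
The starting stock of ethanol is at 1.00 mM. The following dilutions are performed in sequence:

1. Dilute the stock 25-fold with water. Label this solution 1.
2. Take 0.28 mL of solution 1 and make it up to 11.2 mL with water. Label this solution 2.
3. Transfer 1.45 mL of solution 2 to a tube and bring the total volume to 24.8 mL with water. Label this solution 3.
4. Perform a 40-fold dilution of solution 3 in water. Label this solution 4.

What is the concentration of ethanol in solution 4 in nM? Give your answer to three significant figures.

Step 1: 25-fold → factor 25
Step 2: 0.28 mL brought to 11.2 mL → factor 11.2/0.28 = 40
Step 3: 1.45 mL brought to 24.8 mL → factor 24.8/1.45 = 17.103
Step 4: 40-fold → factor 40
Dilution factor through solution 4 = 25 × 40 × 17.103 × 40 = 6.8414 × 10^5
[solution 4] = 1.00 mM / 6.8414 × 10^5 = 1.462 × 10^-6 mM = 1.46 nM

1.46 nM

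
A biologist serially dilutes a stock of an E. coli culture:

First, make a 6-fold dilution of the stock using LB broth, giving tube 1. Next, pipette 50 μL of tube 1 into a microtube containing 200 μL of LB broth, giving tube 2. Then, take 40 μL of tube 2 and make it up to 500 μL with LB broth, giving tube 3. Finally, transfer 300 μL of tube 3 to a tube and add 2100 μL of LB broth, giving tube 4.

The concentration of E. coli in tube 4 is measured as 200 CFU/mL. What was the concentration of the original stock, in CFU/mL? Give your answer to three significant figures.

6.00 × 10^5 CFU/mL

Step 1: 6-fold → factor 6
Step 2: 50 μL + 200 μL = 250 μL total → factor 250/50 = 5
Step 3: 40 μL brought to 500 μL → factor 500/40 = 12.5
Step 4: 300 μL + 2100 μL = 2400 μL total → factor 2400/300 = 8
Overall dilution factor = 6 × 5 × 12.5 × 8 = 3000
Stock = 200 CFU/mL × 3000 = 6.00 × 10^5 CFU/mL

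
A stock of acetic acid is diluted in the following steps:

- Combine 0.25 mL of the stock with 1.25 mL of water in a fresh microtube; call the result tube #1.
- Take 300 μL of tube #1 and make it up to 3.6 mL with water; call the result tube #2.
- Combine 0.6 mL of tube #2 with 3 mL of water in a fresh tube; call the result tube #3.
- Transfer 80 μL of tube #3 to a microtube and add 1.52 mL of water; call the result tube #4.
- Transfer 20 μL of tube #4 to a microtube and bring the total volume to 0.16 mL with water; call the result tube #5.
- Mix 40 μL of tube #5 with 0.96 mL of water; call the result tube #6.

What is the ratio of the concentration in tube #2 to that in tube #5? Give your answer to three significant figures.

960

Step 1: 0.25 mL + 1.25 mL = 1.5 mL total → factor 1.5/0.25 = 6
Step 2: 300 μL brought to 3.6 mL → factor 3600/300 = 12
Step 3: 0.6 mL + 3 mL = 3.6 mL total → factor 3.6/0.6 = 6
Step 4: 80 μL + 1.52 mL = 1600 μL total → factor 1600/80 = 20
Step 5: 20 μL brought to 0.16 mL → factor 160/20 = 8
Dilution factor to tube #2 = 72; to tube #5 = 69120
[tube #2]/[tube #5] = (factor to tube #5)/(factor to tube #2) = 69120/72 = 960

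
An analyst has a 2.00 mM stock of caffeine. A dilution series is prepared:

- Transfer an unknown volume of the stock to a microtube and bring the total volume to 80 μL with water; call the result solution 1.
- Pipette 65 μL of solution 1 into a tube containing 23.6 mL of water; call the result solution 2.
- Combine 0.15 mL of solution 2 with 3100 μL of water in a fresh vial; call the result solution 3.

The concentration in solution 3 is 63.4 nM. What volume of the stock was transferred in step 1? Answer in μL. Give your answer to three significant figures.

20.0 μL

Step 1: v brought to 80 μL → factor = 80 μL/v
Step 2: 65 μL + 23.6 mL = 23665 μL total → factor 23665/65 = 364.08
Step 3: 0.15 mL + 3100 μL = 3.25 mL total → factor 3.25/0.15 = 21.667
Product of known-step factors = 7888.3
Overall factor = 2.00 mM / (63.4 nM) = 31546
Step-1 factor = 31546 / 7888.3 = 3.999
v = 80 μL / 3.999 = 20.0 μL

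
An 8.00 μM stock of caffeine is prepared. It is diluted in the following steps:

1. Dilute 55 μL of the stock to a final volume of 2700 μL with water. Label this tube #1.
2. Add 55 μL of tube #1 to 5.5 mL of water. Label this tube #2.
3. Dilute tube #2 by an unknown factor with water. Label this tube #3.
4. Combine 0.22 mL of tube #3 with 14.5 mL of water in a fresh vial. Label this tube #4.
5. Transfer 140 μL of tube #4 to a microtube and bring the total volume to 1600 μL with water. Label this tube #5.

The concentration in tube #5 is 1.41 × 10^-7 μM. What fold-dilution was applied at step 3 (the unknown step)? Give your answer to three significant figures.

15.0-fold

Step 1: 55 μL brought to 2700 μL → factor 2700/55 = 49.091
Step 2: 55 μL + 5.5 mL = 5555 μL total → factor 5555/55 = 101
Step 3: unknown factor x
Step 4: 0.22 mL + 14.5 mL = 14.72 mL total → factor 14.72/0.22 = 66.909
Step 5: 140 μL brought to 1600 μL → factor 1600/140 = 11.429
Product of known-step factors = 3.7914 × 10^6
Overall factor = 8.00 μM / (1.41 × 10^-7 μM) = 5.6738 × 10^7
x = 5.6738 × 10^7 / 3.7914 × 10^6 = 15.0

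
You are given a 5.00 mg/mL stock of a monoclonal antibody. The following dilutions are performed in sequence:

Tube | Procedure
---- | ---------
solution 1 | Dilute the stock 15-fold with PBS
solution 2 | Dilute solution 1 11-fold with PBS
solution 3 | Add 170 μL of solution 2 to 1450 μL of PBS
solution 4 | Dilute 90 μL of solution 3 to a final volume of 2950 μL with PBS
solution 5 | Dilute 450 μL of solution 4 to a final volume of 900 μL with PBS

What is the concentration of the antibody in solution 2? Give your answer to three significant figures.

Step 1: 15-fold → factor 15
Step 2: 11-fold → factor 11
Dilution factor through solution 2 = 15 × 11 = 165
[solution 2] = 5.00 mg/mL / 165 = 0.0303 mg/mL

0.0303 mg/mL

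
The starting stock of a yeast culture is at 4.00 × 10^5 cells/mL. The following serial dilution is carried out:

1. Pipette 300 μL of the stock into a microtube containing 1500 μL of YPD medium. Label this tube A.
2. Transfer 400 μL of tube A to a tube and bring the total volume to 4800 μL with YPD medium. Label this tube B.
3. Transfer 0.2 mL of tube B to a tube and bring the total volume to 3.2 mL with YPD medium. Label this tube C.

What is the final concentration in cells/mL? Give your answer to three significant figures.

Step 1: 300 μL + 1500 μL = 1800 μL total → factor 1800/300 = 6
Step 2: 400 μL brought to 4800 μL → factor 4800/400 = 12
Step 3: 0.2 mL brought to 3.2 mL → factor 3.2/0.2 = 16
Overall dilution factor = 6 × 12 × 16 = 1152
Final = 4.00 × 10^5 cells/mL / 1152 = 347 cells/mL

347 cells/mL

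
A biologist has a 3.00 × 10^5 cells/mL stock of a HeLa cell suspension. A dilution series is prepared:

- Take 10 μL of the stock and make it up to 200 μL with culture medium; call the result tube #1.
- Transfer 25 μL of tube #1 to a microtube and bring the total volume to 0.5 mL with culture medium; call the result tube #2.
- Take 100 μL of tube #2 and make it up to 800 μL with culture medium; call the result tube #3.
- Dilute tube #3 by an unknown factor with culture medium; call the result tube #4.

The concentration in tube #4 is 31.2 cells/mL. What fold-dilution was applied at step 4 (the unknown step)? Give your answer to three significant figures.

3.00-fold

Step 1: 10 μL brought to 200 μL → factor 200/10 = 20
Step 2: 25 μL brought to 0.5 mL → factor 500/25 = 20
Step 3: 100 μL brought to 800 μL → factor 800/100 = 8
Step 4: unknown factor x
Product of known-step factors = 3200
Overall factor = 3.00 × 10^5 cells/mL / (31.2 cells/mL) = 9615.4
x = 9615.4 / 3200 = 3.00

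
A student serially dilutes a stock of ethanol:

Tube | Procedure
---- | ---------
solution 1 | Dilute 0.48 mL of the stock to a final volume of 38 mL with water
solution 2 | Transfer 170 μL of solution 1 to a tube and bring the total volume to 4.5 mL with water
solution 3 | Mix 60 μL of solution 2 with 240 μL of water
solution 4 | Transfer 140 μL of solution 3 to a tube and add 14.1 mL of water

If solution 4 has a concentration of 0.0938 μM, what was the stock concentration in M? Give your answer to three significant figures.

0.100 M

Step 1: 0.48 mL brought to 38 mL → factor 38/0.48 = 79.167
Step 2: 170 μL brought to 4.5 mL → factor 4500/170 = 26.471
Step 3: 60 μL + 240 μL = 300 μL total → factor 300/60 = 5
Step 4: 140 μL + 14.1 mL = 14240 μL total → factor 14240/140 = 101.71
Overall dilution factor = 79.167 × 26.471 × 5 × 101.71 = 1.0658 × 10^6
Stock = 0.0938 μM × 1.0658 × 10^6 = 9.997 × 10^4 μM = 0.100 M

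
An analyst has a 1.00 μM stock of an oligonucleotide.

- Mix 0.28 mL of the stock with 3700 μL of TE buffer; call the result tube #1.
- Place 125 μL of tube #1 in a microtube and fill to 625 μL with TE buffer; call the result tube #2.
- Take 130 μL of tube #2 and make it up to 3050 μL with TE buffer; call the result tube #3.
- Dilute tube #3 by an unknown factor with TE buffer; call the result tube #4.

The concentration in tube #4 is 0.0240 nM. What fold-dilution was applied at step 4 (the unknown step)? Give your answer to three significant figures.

25.0-fold

Step 1: 0.28 mL + 3700 μL = 3.98 mL total → factor 3.98/0.28 = 14.214
Step 2: 125 μL brought to 625 μL → factor 625/125 = 5
Step 3: 130 μL brought to 3050 μL → factor 3050/130 = 23.462
Step 4: unknown factor x
Product of known-step factors = 1667.4
Overall factor = 1.00 μM / (0.0240 nM) = 41667
x = 41667 / 1667.4 = 25.0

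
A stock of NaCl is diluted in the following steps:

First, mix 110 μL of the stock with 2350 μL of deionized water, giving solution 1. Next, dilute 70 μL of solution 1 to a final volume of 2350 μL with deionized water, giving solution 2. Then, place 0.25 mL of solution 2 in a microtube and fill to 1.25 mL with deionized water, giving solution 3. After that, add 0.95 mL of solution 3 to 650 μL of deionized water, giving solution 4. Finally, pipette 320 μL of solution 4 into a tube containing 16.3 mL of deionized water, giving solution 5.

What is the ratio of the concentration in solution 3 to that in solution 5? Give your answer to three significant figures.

Step 1: 110 μL + 2350 μL = 2460 μL total → factor 2460/110 = 22.364
Step 2: 70 μL brought to 2350 μL → factor 2350/70 = 33.571
Step 3: 0.25 mL brought to 1.25 mL → factor 1.25/0.25 = 5
Step 4: 0.95 mL + 650 μL = 1.6 mL total → factor 1.6/0.95 = 1.6842
Step 5: 320 μL + 16.3 mL = 16620 μL total → factor 16620/320 = 51.938
Dilution factor to solution 3 = 3753.9; to solution 5 = 3.2837 × 10^5
[solution 3]/[solution 5] = (factor to solution 5)/(factor to solution 3) = 3.2837 × 10^5/3753.9 = 87.5

87.5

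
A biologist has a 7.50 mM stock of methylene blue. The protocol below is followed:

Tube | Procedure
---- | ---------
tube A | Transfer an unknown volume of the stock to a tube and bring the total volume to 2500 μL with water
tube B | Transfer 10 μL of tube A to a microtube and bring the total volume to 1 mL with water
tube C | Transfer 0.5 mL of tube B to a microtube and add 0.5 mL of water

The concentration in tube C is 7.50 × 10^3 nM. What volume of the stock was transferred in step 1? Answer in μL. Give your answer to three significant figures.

Step 1: v brought to 2500 μL → factor = 2500 μL/v
Step 2: 10 μL brought to 1 mL → factor 1000/10 = 100
Step 3: 0.5 mL + 0.5 mL = 1 mL total → factor 1/0.5 = 2
Product of known-step factors = 200
Overall factor = 7.50 mM / (7.50 × 10^3 nM) = 1000
Step-1 factor = 1000 / 200 = 5
v = 2500 μL / 5 = 500 μL

500 μL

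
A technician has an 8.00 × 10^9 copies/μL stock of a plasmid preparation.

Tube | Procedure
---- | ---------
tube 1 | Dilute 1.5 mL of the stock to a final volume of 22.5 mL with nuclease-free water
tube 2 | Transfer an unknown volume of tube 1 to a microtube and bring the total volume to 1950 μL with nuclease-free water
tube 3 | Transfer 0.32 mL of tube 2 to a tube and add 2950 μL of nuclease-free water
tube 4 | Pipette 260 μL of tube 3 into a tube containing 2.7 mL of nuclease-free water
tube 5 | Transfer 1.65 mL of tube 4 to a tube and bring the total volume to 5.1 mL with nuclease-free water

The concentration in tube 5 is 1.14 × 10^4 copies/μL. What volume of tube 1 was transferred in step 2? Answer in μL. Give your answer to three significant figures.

15.0 μL

Step 1: 1.5 mL brought to 22.5 mL → factor 22.5/1.5 = 15
Step 2: v brought to 1950 μL → factor = 1950 μL/v
Step 3: 0.32 mL + 2950 μL = 3.27 mL total → factor 3.27/0.32 = 10.219
Step 4: 260 μL + 2.7 mL = 2960 μL total → factor 2960/260 = 11.385
Step 5: 1.65 mL brought to 5.1 mL → factor 5.1/1.65 = 3.0909
Product of known-step factors = 5393.8
Overall factor = 8.00 × 10^9 copies/μL / (1.14 × 10^4 copies/μL) = 7.0175 × 10^5
Step-2 factor = 7.0175 × 10^5 / 5393.8 = 130.1
v = 1950 μL / 130.1 = 15.0 μL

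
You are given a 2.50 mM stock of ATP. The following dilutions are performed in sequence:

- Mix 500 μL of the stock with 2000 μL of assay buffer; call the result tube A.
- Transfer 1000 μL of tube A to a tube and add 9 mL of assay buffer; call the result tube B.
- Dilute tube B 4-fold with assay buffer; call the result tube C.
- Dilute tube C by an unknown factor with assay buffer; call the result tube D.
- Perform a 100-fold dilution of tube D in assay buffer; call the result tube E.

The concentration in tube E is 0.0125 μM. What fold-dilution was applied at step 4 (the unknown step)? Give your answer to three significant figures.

10.0-fold

Step 1: 500 μL + 2000 μL = 2500 μL total → factor 2500/500 = 5
Step 2: 1000 μL + 9 mL = 10000 μL total → factor 10000/1000 = 10
Step 3: 4-fold → factor 4
Step 4: unknown factor x
Step 5: 100-fold → factor 100
Product of known-step factors = 20000
Overall factor = 2.50 mM / (0.0125 μM) = 2 × 10^5
x = 2 × 10^5 / 20000 = 10.0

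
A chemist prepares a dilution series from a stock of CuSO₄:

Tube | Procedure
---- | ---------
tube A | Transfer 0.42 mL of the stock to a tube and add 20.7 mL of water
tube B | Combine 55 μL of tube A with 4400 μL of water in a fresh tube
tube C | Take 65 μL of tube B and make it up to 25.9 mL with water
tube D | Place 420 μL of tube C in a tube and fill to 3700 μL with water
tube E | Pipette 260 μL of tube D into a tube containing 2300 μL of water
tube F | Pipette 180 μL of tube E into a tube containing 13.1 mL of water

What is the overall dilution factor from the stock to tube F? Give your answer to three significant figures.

1.04 × 10^10

Step 1: 0.42 mL + 20.7 mL = 21.12 mL total → factor 21.12/0.42 = 50.286
Step 2: 55 μL + 4400 μL = 4455 μL total → factor 4455/55 = 81
Step 3: 65 μL brought to 25.9 mL → factor 25900/65 = 398.46
Step 4: 420 μL brought to 3700 μL → factor 3700/420 = 8.8095
Step 5: 260 μL + 2300 μL = 2560 μL total → factor 2560/260 = 9.8462
Step 6: 180 μL + 13.1 mL = 13280 μL total → factor 13280/180 = 73.778
Overall dilution factor = 50.286 × 81 × 398.46 × 8.8095 × 9.8462 × 73.778 = 1.0386 × 10^10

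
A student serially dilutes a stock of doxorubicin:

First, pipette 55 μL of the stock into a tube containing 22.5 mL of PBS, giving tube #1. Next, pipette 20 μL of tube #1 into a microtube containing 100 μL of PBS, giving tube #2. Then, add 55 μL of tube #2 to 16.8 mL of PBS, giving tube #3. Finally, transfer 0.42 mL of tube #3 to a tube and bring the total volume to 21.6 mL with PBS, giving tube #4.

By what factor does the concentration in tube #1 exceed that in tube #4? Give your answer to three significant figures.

Step 1: 55 μL + 22.5 mL = 22555 μL total → factor 22555/55 = 410.09
Step 2: 20 μL + 100 μL = 120 μL total → factor 120/20 = 6
Step 3: 55 μL + 16.8 mL = 16855 μL total → factor 16855/55 = 306.45
Step 4: 0.42 mL brought to 21.6 mL → factor 21.6/0.42 = 51.429
Dilution factor to tube #1 = 410.09; to tube #4 = 3.8779 × 10^7
[tube #1]/[tube #4] = (factor to tube #4)/(factor to tube #1) = 3.8779 × 10^7/410.09 = 9.46 × 10^4

9.46 × 10^4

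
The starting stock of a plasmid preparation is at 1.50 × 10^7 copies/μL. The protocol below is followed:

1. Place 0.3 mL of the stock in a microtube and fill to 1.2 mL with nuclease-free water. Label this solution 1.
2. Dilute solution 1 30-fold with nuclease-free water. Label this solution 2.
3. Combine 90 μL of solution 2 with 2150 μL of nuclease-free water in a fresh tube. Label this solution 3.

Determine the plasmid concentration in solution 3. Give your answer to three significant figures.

5.02 × 10^3 copies/μL

Step 1: 0.3 mL brought to 1.2 mL → factor 1.2/0.3 = 4
Step 2: 30-fold → factor 30
Step 3: 90 μL + 2150 μL = 2240 μL total → factor 2240/90 = 24.889
Overall dilution factor = 4 × 30 × 24.889 = 2986.7
Final = 1.50 × 10^7 copies/μL / 2986.7 = 5.02 × 10^3 copies/μL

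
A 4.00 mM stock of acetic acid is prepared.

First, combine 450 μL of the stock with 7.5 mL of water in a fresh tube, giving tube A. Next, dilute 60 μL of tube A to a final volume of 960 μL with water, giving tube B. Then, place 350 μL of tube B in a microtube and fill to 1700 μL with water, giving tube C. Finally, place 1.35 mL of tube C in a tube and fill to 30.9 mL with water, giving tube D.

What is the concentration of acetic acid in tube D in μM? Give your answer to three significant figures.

Step 1: 450 μL + 7.5 mL = 7950 μL total → factor 7950/450 = 17.667
Step 2: 60 μL brought to 960 μL → factor 960/60 = 16
Step 3: 350 μL brought to 1700 μL → factor 1700/350 = 4.8571
Step 4: 1.35 mL brought to 30.9 mL → factor 30.9/1.35 = 22.889
Overall dilution factor = 17.667 × 16 × 4.8571 × 22.889 = 31425
Final = 4.00 mM / 31425 = 0.0001273 mM = 0.127 μM

0.127 μM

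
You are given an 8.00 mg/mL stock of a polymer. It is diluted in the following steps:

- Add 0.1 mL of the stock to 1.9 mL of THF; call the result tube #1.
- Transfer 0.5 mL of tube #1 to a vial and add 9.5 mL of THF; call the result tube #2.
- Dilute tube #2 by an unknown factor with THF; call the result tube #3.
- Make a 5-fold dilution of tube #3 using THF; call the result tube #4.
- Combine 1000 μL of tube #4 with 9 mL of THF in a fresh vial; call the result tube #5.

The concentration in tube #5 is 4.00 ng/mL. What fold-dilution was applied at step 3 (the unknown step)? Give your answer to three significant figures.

Step 1: 0.1 mL + 1.9 mL = 2 mL total → factor 2/0.1 = 20
Step 2: 0.5 mL + 9.5 mL = 10 mL total → factor 10/0.5 = 20
Step 3: unknown factor x
Step 4: 5-fold → factor 5
Step 5: 1000 μL + 9 mL = 10000 μL total → factor 10000/1000 = 10
Product of known-step factors = 20000
Overall factor = 8.00 mg/mL / (4.00 ng/mL) = 2 × 10^6
x = 2 × 10^6 / 20000 = 100

100-fold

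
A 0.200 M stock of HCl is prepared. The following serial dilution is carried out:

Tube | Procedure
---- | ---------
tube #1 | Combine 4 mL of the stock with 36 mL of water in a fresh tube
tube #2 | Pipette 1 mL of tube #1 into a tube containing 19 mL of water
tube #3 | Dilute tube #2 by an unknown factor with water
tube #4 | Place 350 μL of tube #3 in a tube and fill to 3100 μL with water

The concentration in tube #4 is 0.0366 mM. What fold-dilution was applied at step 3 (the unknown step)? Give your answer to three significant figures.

Step 1: 4 mL + 36 mL = 40 mL total → factor 40/4 = 10
Step 2: 1 mL + 19 mL = 20 mL total → factor 20/1 = 20
Step 3: unknown factor x
Step 4: 350 μL brought to 3100 μL → factor 3100/350 = 8.8571
Product of known-step factors = 1771.4
Overall factor = 0.200 M / (0.0366 mM) = 5464.5
x = 5464.5 / 1771.4 = 3.08

3.08-fold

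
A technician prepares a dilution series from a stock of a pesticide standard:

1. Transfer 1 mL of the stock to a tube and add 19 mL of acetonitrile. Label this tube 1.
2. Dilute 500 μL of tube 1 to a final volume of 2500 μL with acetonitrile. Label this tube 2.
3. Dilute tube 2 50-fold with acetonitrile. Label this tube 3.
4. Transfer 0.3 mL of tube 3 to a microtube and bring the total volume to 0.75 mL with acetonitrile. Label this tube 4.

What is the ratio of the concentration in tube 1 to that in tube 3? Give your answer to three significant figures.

250

Step 1: 1 mL + 19 mL = 20 mL total → factor 20/1 = 20
Step 2: 500 μL brought to 2500 μL → factor 2500/500 = 5
Step 3: 50-fold → factor 50
Dilution factor to tube 1 = 20; to tube 3 = 5000
[tube 1]/[tube 3] = (factor to tube 3)/(factor to tube 1) = 5000/20 = 250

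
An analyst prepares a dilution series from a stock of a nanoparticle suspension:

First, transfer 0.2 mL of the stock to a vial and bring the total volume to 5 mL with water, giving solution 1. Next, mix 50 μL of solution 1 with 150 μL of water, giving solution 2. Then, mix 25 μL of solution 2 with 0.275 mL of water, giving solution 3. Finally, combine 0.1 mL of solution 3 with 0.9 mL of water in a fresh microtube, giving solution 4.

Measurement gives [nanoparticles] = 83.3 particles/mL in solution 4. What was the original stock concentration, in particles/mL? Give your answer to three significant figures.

Step 1: 0.2 mL brought to 5 mL → factor 5/0.2 = 25
Step 2: 50 μL + 150 μL = 200 μL total → factor 200/50 = 4
Step 3: 25 μL + 0.275 mL = 300 μL total → factor 300/25 = 12
Step 4: 0.1 mL + 0.9 mL = 1 mL total → factor 1/0.1 = 10
Overall dilution factor = 25 × 4 × 12 × 10 = 12000
Stock = 83.3 particles/mL × 12000 = 1.00 × 10^6 particles/mL

1.00 × 10^6 particles/mL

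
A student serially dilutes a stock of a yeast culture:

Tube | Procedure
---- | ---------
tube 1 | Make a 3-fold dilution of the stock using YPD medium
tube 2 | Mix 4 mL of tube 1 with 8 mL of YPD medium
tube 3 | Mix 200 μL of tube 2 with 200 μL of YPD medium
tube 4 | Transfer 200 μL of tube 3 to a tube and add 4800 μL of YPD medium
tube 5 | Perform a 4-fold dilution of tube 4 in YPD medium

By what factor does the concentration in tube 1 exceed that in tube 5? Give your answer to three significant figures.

Step 1: 3-fold → factor 3
Step 2: 4 mL + 8 mL = 12 mL total → factor 12/4 = 3
Step 3: 200 μL + 200 μL = 400 μL total → factor 400/200 = 2
Step 4: 200 μL + 4800 μL = 5000 μL total → factor 5000/200 = 25
Step 5: 4-fold → factor 4
Dilution factor to tube 1 = 3; to tube 5 = 1800
[tube 1]/[tube 5] = (factor to tube 5)/(factor to tube 1) = 1800/3 = 600

600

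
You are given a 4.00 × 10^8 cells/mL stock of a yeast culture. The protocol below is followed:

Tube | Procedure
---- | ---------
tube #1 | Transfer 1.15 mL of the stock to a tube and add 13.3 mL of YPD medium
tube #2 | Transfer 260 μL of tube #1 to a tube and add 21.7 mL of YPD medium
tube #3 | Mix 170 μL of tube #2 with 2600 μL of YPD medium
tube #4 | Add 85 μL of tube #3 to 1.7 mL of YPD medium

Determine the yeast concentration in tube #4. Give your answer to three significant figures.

Step 1: 1.15 mL + 13.3 mL = 14.45 mL total → factor 14.45/1.15 = 12.565
Step 2: 260 μL + 21.7 mL = 21960 μL total → factor 21960/260 = 84.462
Step 3: 170 μL + 2600 μL = 2770 μL total → factor 2770/170 = 16.294
Step 4: 85 μL + 1.7 mL = 1785 μL total → factor 1785/85 = 21
Overall dilution factor = 12.565 × 84.462 × 16.294 × 21 = 3.6314 × 10^5
Final = 4.00 × 10^8 cells/mL / 3.6314 × 10^5 = 1.10 × 10^3 cells/mL

1.10 × 10^3 cells/mL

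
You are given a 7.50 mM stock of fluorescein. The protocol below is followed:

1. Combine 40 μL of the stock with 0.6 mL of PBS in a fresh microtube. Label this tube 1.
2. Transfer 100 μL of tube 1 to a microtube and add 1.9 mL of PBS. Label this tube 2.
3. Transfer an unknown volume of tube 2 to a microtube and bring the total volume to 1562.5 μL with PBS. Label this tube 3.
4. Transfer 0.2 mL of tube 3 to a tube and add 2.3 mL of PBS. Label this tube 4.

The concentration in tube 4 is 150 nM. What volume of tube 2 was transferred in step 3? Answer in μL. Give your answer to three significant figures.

125 μL

Step 1: 40 μL + 0.6 mL = 640 μL total → factor 640/40 = 16
Step 2: 100 μL + 1.9 mL = 2000 μL total → factor 2000/100 = 20
Step 3: v brought to 1562.5 μL → factor = 1562.5 μL/v
Step 4: 0.2 mL + 2.3 mL = 2.5 mL total → factor 2.5/0.2 = 12.5
Product of known-step factors = 4000
Overall factor = 7.50 mM / (150 nM) = 50000
Step-3 factor = 50000 / 4000 = 12.5
v = 1562.5 μL / 12.5 = 125 μL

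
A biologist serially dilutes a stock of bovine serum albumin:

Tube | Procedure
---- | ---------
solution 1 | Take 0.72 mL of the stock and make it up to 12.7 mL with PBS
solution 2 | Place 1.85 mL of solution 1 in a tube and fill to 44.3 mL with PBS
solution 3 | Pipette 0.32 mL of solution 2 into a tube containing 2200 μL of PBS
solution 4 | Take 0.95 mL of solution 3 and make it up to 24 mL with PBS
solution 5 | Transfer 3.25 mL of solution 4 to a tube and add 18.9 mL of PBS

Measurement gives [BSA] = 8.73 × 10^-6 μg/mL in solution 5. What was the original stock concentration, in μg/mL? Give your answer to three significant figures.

5.00 μg/mL

Step 1: 0.72 mL brought to 12.7 mL → factor 12.7/0.72 = 17.639
Step 2: 1.85 mL brought to 44.3 mL → factor 44.3/1.85 = 23.946
Step 3: 0.32 mL + 2200 μL = 2.52 mL total → factor 2.52/0.32 = 7.875
Step 4: 0.95 mL brought to 24 mL → factor 24/0.95 = 25.263
Step 5: 3.25 mL + 18.9 mL = 22.15 mL total → factor 22.15/3.25 = 6.8154
Overall dilution factor = 17.639 × 23.946 × 7.875 × 25.263 × 6.8154 = 5.7271 × 10^5
Stock = 8.73 × 10^-6 μg/mL × 5.7271 × 10^5 = 5.00 μg/mL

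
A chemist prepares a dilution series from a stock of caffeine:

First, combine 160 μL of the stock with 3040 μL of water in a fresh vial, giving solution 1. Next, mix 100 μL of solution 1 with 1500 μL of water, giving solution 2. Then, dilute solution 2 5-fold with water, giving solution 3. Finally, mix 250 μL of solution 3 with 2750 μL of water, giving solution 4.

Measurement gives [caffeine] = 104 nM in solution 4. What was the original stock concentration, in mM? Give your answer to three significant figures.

2.00 mM

Step 1: 160 μL + 3040 μL = 3200 μL total → factor 3200/160 = 20
Step 2: 100 μL + 1500 μL = 1600 μL total → factor 1600/100 = 16
Step 3: 5-fold → factor 5
Step 4: 250 μL + 2750 μL = 3000 μL total → factor 3000/250 = 12
Overall dilution factor = 20 × 16 × 5 × 12 = 19200
Stock = 104 nM × 19200 = 1.997 × 10^6 nM = 2.00 mM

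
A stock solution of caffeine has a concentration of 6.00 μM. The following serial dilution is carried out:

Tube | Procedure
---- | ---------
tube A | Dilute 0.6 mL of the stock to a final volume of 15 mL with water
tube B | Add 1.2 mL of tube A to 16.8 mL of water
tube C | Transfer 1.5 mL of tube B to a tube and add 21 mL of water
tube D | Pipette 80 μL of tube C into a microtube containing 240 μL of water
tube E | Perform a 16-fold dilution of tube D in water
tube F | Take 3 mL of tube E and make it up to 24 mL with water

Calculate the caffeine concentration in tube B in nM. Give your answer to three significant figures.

Step 1: 0.6 mL brought to 15 mL → factor 15/0.6 = 25
Step 2: 1.2 mL + 16.8 mL = 18 mL total → factor 18/1.2 = 15
Dilution factor through tube B = 25 × 15 = 375
[tube B] = 6.00 μM / 375 = 0.01600 μM = 16.0 nM

16.0 nM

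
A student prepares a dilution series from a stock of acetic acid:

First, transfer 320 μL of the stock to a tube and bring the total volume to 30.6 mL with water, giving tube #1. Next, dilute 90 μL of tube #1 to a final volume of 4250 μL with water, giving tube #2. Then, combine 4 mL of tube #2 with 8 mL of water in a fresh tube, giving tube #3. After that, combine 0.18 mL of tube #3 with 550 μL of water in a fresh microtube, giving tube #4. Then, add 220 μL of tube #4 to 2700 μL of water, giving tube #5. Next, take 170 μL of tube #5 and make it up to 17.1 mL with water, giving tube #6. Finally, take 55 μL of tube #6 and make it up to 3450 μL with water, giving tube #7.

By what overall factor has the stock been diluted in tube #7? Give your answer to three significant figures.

Step 1: 320 μL brought to 30.6 mL → factor 30600/320 = 95.625
Step 2: 90 μL brought to 4250 μL → factor 4250/90 = 47.222
Step 3: 4 mL + 8 mL = 12 mL total → factor 12/4 = 3
Step 4: 0.18 mL + 550 μL = 0.73 mL total → factor 0.73/0.18 = 4.0556
Step 5: 220 μL + 2700 μL = 2920 μL total → factor 2920/220 = 13.273
Step 6: 170 μL brought to 17.1 mL → factor 17100/170 = 100.59
Step 7: 55 μL brought to 3450 μL → factor 3450/55 = 62.727
Overall dilution factor = 95.625 × 47.222 × 3 × 4.0556 × 13.273 × 100.59 × 62.727 = 4.601 × 10^9

4.60 × 10^9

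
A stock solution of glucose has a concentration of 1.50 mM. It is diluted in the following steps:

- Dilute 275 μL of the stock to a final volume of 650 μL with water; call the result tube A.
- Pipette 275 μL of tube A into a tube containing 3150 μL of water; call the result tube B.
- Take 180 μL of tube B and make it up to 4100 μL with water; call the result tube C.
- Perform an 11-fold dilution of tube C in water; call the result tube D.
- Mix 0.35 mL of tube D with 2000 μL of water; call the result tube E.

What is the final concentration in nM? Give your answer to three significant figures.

Step 1: 275 μL brought to 650 μL → factor 650/275 = 2.3636
Step 2: 275 μL + 3150 μL = 3425 μL total → factor 3425/275 = 12.455
Step 3: 180 μL brought to 4100 μL → factor 4100/180 = 22.778
Step 4: 11-fold → factor 11
Step 5: 0.35 mL + 2000 μL = 2.35 mL total → factor 2.35/0.35 = 6.7143
Overall dilution factor = 2.3636 × 12.455 × 22.778 × 11 × 6.7143 = 49524
Final = 1.50 mM / 49524 = 3.029 × 10^-5 mM = 30.3 nM

30.3 nM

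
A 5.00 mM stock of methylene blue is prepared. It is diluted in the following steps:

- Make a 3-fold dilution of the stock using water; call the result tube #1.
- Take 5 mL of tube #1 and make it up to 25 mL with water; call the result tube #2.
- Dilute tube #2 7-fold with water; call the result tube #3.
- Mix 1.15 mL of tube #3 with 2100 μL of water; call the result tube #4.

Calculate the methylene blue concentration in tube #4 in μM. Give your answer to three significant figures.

16.8 μM

Step 1: 3-fold → factor 3
Step 2: 5 mL brought to 25 mL → factor 25/5 = 5
Step 3: 7-fold → factor 7
Step 4: 1.15 mL + 2100 μL = 3.25 mL total → factor 3.25/1.15 = 2.8261
Dilution factor through tube #4 = 3 × 5 × 7 × 2.8261 = 296.74
[tube #4] = 5.00 mM / 296.74 = 0.01685 mM = 16.8 μM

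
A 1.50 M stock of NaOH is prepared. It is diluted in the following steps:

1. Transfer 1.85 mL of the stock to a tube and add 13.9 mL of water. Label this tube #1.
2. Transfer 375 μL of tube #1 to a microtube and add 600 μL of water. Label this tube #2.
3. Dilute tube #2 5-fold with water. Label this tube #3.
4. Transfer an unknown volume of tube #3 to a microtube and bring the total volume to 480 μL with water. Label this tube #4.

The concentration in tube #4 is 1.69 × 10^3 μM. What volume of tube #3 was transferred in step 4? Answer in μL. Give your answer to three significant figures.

Step 1: 1.85 mL + 13.9 mL = 15.75 mL total → factor 15.75/1.85 = 8.5135
Step 2: 375 μL + 600 μL = 975 μL total → factor 975/375 = 2.6
Step 3: 5-fold → factor 5
Step 4: v brought to 480 μL → factor = 480 μL/v
Product of known-step factors = 110.68
Overall factor = 1.50 M / (1.69 × 10^3 μM) = 887.57
Step-4 factor = 887.57 / 110.68 = 8.0196
v = 480 μL / 8.0196 = 59.9 μL

59.9 μL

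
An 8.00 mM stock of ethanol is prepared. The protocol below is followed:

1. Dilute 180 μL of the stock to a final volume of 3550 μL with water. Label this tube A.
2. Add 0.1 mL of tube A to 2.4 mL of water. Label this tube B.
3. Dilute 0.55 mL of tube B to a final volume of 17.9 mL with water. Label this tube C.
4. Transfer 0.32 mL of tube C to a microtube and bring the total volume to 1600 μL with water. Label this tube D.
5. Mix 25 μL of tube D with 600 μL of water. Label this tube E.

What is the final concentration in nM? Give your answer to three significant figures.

Step 1: 180 μL brought to 3550 μL → factor 3550/180 = 19.722
Step 2: 0.1 mL + 2.4 mL = 2.5 mL total → factor 2.5/0.1 = 25
Step 3: 0.55 mL brought to 17.9 mL → factor 17.9/0.55 = 32.545
Step 4: 0.32 mL brought to 1600 μL → factor 1.6/0.32 = 5
Step 5: 25 μL + 600 μL = 625 μL total → factor 625/25 = 25
Overall dilution factor = 19.722 × 25 × 32.545 × 5 × 25 = 2.0058 × 10^6
Final = 8.00 mM / 2.0058 × 10^6 = 3.988 × 10^-6 mM = 3.99 nM

3.99 nM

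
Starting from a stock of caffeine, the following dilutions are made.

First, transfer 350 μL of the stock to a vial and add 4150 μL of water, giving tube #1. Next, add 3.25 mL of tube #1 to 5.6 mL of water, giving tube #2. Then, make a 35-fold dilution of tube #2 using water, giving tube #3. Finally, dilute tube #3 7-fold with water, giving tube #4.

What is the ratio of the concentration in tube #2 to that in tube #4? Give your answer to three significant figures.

Step 1: 350 μL + 4150 μL = 4500 μL total → factor 4500/350 = 12.857
Step 2: 3.25 mL + 5.6 mL = 8.85 mL total → factor 8.85/3.25 = 2.7231
Step 3: 35-fold → factor 35
Step 4: 7-fold → factor 7
Dilution factor to tube #2 = 35.011; to tube #4 = 8577.7
[tube #2]/[tube #4] = (factor to tube #4)/(factor to tube #2) = 8577.7/35.011 = 245

245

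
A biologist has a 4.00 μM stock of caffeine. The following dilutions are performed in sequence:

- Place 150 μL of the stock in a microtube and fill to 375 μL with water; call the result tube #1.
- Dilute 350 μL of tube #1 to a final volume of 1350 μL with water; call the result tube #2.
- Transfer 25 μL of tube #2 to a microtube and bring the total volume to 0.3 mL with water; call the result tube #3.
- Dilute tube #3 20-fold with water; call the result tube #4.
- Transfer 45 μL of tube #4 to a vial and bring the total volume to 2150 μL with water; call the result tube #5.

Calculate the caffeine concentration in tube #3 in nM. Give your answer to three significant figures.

34.6 nM

Step 1: 150 μL brought to 375 μL → factor 375/150 = 2.5
Step 2: 350 μL brought to 1350 μL → factor 1350/350 = 3.8571
Step 3: 25 μL brought to 0.3 mL → factor 300/25 = 12
Dilution factor through tube #3 = 2.5 × 3.8571 × 12 = 115.71
[tube #3] = 4.00 μM / 115.71 = 0.03457 μM = 34.6 nM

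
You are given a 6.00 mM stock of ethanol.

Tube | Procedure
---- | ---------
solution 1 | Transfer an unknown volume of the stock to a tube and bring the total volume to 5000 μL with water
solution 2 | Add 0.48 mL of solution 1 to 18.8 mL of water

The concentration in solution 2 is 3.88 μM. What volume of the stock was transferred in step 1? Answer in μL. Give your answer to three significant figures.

Step 1: v brought to 5000 μL → factor = 5000 μL/v
Step 2: 0.48 mL + 18.8 mL = 19.28 mL total → factor 19.28/0.48 = 40.167
Product of known-step factors = 40.167
Overall factor = 6.00 mM / (3.88 μM) = 1546.4
Step-1 factor = 1546.4 / 40.167 = 38.499
v = 5000 μL / 38.499 = 130 μL

130 μL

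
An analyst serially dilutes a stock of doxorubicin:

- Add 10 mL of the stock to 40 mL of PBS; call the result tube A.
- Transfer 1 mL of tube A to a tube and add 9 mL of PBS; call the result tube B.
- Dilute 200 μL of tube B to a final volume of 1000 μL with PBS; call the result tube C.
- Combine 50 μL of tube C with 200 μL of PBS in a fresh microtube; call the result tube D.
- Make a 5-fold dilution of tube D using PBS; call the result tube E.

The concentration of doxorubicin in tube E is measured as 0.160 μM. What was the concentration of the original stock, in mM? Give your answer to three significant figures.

1.00 mM

Step 1: 10 mL + 40 mL = 50 mL total → factor 50/10 = 5
Step 2: 1 mL + 9 mL = 10 mL total → factor 10/1 = 10
Step 3: 200 μL brought to 1000 μL → factor 1000/200 = 5
Step 4: 50 μL + 200 μL = 250 μL total → factor 250/50 = 5
Step 5: 5-fold → factor 5
Overall dilution factor = 5 × 10 × 5 × 5 × 5 = 6250
Stock = 0.160 μM × 6250 = 1000 μM = 1.00 mM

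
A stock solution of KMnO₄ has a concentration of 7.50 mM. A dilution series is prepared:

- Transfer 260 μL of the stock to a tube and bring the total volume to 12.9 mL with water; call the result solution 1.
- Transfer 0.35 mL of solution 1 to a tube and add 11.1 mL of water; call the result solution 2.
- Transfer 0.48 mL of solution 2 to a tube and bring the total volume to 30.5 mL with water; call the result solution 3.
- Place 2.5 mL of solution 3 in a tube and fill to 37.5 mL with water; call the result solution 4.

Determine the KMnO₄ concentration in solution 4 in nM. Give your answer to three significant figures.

Step 1: 260 μL brought to 12.9 mL → factor 12900/260 = 49.615
Step 2: 0.35 mL + 11.1 mL = 11.45 mL total → factor 11.45/0.35 = 32.714
Step 3: 0.48 mL brought to 30.5 mL → factor 30.5/0.48 = 63.542
Step 4: 2.5 mL brought to 37.5 mL → factor 37.5/2.5 = 15
Overall dilution factor = 49.615 × 32.714 × 63.542 × 15 = 1.547 × 10^6
Final = 7.50 mM / 1.547 × 10^6 = 4.848 × 10^-6 mM = 4.85 nM

4.85 nM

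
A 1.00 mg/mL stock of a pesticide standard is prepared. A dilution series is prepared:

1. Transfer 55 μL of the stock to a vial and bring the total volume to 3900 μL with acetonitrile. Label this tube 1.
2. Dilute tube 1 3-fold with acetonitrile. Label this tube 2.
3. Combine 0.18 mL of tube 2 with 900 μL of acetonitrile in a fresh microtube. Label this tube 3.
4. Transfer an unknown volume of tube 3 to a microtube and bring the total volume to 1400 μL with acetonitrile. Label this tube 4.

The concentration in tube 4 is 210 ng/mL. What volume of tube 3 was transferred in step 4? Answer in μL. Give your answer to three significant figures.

Step 1: 55 μL brought to 3900 μL → factor 3900/55 = 70.909
Step 2: 3-fold → factor 3
Step 3: 0.18 mL + 900 μL = 1.08 mL total → factor 1.08/0.18 = 6
Step 4: v brought to 1400 μL → factor = 1400 μL/v
Product of known-step factors = 1276.4
Overall factor = 1.00 mg/mL / (210 ng/mL) = 4761.9
Step-4 factor = 4761.9 / 1276.4 = 3.7308
v = 1400 μL / 3.7308 = 375 μL

375 μL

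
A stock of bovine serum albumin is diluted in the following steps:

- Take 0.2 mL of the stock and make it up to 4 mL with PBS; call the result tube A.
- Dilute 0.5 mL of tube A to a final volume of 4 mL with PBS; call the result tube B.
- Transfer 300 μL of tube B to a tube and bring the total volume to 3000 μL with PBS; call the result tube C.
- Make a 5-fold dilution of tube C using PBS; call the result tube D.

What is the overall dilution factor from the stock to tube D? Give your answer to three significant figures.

Step 1: 0.2 mL brought to 4 mL → factor 4/0.2 = 20
Step 2: 0.5 mL brought to 4 mL → factor 4/0.5 = 8
Step 3: 300 μL brought to 3000 μL → factor 3000/300 = 10
Step 4: 5-fold → factor 5
Overall dilution factor = 20 × 8 × 10 × 5 = 8000

8.00 × 10^3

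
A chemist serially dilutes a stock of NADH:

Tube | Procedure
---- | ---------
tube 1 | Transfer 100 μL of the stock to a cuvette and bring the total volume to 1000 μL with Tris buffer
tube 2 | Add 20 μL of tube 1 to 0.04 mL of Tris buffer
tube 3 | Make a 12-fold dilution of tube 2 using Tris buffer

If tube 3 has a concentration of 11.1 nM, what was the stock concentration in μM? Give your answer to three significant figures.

Step 1: 100 μL brought to 1000 μL → factor 1000/100 = 10
Step 2: 20 μL + 0.04 mL = 60 μL total → factor 60/20 = 3
Step 3: 12-fold → factor 12
Overall dilution factor = 10 × 3 × 12 = 360
Stock = 11.1 nM × 360 = 3996 nM = 4.00 μM

4.00 μM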